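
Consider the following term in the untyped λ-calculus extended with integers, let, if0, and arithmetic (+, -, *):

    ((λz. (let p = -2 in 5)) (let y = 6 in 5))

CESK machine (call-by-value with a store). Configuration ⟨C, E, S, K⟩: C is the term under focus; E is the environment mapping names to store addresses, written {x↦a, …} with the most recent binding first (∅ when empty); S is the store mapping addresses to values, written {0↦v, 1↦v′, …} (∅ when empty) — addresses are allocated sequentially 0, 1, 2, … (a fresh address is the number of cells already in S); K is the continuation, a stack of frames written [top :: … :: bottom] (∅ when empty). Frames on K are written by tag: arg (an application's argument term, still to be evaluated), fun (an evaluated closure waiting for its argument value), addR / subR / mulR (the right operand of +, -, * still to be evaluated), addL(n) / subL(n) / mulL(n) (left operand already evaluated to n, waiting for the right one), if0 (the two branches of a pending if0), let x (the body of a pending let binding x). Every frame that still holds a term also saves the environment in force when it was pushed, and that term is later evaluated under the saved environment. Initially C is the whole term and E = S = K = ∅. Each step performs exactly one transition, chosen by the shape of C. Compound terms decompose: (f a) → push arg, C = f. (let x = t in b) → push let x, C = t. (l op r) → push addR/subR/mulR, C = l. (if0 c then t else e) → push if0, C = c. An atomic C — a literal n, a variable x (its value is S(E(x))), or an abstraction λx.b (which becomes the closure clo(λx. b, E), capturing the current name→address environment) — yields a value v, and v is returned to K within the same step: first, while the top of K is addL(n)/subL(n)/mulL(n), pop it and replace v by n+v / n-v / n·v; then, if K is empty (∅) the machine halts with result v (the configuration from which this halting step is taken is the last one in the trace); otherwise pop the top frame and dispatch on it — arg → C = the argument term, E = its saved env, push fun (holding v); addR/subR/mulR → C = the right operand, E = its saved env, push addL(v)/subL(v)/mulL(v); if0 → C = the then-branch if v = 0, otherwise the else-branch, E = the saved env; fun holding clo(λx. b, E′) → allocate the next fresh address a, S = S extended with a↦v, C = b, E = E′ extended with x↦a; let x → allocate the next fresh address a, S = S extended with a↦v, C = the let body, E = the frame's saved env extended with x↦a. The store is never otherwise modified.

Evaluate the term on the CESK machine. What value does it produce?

Answer: 5

Execution trace:
0. <C=((λz. (let p = -2 in 5)) (let y = 6 in 5)), E=∅, S=∅, K=∅>
1. <C=(λz. (let p = -2 in 5)), E=∅, S=∅, K=[arg]>
2. <C=(let y = 6 in 5), E=∅, S=∅, K=[fun]>
3. <C=6, E=∅, S=∅, K=[let y :: fun]>
4. <C=5, E={y↦0}, S={0↦6}, K=[fun]>
5. <C=(let p = -2 in 5), E={z↦1}, S={0↦6, 1↦5}, K=∅>
6. <C=-2, E={z↦1}, S={0↦6, 1↦5}, K=[let p]>
7. <C=5, E={p↦2, z↦1}, S={0↦6, 1↦5, 2↦-2}, K=∅>
→ final value 5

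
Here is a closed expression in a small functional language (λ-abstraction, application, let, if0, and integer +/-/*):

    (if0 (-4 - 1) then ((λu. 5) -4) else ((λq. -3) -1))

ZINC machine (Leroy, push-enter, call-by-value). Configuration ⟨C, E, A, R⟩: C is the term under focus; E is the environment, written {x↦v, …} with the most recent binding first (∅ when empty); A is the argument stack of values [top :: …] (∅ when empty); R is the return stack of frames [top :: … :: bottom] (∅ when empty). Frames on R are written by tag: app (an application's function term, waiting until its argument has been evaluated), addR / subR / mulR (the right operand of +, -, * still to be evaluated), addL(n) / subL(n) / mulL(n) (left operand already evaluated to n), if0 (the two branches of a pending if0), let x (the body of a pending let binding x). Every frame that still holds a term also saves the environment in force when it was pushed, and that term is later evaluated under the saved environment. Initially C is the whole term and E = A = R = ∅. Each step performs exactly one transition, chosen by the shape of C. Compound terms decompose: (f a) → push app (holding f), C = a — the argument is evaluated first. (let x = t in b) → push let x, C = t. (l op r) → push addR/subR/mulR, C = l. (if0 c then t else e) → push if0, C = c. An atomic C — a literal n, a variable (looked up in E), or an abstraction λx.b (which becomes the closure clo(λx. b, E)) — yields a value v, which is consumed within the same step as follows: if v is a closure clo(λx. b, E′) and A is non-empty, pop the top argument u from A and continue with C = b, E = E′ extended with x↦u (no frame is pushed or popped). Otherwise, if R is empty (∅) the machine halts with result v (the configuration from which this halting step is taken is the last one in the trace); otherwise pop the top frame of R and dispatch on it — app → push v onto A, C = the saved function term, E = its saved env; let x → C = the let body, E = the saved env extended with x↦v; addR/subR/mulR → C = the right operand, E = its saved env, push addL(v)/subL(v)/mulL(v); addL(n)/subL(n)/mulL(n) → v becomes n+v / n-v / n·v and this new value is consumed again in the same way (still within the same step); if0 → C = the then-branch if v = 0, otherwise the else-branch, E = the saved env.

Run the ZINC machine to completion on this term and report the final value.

Answer: -3

Machine steps:
step 0: <C=(if0 (-4 - 1) then ((λu. 5) -4) else ((λq. -3) -1)), E=∅, A=∅, R=∅>
step 1: <C=(-4 - 1), E=∅, A=∅, R=[if0]>
step 2: <C=-4, E=∅, A=∅, R=[subR :: if0]>
step 3: <C=1, E=∅, A=∅, R=[subL(-4) :: if0]>
step 4: <C=((λq. -3) -1), E=∅, A=∅, R=∅>
step 5: <C=-1, E=∅, A=∅, R=[app]>
step 6: <C=(λq. -3), E=∅, A=[-1], R=∅>
step 7: <C=-3, E={q↦-1}, A=∅, R=∅>
→ final value -3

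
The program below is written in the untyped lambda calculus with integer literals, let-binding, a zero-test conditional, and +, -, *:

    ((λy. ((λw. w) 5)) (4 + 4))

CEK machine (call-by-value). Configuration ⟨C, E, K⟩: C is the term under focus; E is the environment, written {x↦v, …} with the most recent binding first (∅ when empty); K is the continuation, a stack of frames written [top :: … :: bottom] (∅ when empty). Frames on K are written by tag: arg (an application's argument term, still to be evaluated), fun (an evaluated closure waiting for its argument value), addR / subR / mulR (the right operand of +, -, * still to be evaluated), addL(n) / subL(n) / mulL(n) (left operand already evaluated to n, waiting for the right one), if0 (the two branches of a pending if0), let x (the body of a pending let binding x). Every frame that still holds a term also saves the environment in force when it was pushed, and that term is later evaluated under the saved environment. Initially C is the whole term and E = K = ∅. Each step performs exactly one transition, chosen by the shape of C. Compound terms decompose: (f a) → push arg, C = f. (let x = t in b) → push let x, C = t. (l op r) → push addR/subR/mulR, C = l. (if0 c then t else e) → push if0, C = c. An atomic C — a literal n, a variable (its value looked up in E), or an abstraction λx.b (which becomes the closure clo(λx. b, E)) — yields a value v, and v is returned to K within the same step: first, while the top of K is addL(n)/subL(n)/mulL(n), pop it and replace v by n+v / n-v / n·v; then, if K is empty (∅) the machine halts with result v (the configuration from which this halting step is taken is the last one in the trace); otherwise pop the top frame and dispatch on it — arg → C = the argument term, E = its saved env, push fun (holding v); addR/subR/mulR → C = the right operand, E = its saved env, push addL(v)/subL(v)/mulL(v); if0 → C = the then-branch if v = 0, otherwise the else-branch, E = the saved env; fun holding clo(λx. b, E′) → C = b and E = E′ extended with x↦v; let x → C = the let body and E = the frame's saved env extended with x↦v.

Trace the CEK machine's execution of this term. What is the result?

Answer: 5

Derivation:
t=0: ⟨C=((λy. ((λw. w) 5)) (4 + 4)); E=∅; K=∅⟩
t=1: ⟨C=(λy. ((λw. w) 5)); E=∅; K=[arg]⟩
t=2: ⟨C=(4 + 4); E=∅; K=[fun]⟩
t=3: ⟨C=4; E=∅; K=[addR :: fun]⟩
t=4: ⟨C=4; E=∅; K=[addL(4) :: fun]⟩
t=5: ⟨C=((λw. w) 5); E={y↦8}; K=∅⟩
t=6: ⟨C=(λw. w); E={y↦8}; K=[arg]⟩
t=7: ⟨C=5; E={y↦8}; K=[fun]⟩
t=8: ⟨C=w; E={w↦5, y↦8}; K=∅⟩
→ final value 5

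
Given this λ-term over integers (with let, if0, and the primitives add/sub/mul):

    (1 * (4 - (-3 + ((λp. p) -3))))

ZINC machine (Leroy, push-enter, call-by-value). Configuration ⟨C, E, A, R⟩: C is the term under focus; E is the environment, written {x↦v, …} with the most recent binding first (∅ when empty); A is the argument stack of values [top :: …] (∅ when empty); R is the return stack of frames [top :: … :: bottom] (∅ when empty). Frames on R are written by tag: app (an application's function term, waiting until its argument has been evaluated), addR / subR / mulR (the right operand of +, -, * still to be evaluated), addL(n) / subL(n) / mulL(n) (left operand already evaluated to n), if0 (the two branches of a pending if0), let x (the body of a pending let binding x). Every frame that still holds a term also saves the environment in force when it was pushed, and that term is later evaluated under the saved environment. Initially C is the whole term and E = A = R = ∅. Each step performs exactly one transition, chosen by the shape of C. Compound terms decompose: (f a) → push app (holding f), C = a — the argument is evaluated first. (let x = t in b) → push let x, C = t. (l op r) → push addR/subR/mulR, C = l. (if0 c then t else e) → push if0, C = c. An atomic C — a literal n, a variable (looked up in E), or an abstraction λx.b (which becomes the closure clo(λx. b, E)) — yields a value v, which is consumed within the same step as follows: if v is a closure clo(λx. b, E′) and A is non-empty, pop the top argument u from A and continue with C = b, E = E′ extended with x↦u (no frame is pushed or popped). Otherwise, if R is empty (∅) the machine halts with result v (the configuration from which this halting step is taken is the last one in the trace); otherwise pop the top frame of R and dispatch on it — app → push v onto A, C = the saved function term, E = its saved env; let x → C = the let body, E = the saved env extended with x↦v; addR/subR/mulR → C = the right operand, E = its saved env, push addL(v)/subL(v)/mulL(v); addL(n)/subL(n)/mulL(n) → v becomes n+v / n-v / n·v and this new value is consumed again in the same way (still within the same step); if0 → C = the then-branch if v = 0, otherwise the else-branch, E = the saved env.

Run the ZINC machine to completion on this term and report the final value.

0. ⟨C=(1 * (4 - (-3 + ((λp. p) -3)))); E=∅; A=∅; R=∅⟩
1. ⟨C=1; E=∅; A=∅; R=[mulR]⟩
2. ⟨C=(4 - (-3 + ((λp. p) -3))); E=∅; A=∅; R=[mulL(1)]⟩
3. ⟨C=4; E=∅; A=∅; R=[subR :: mulL(1)]⟩
4. ⟨C=(-3 + ((λp. p) -3)); E=∅; A=∅; R=[subL(4) :: mulL(1)]⟩
5. ⟨C=-3; E=∅; A=∅; R=[addR :: subL(4) :: mulL(1)]⟩
6. ⟨C=((λp. p) -3); E=∅; A=∅; R=[addL(-3) :: subL(4) :: mulL(1)]⟩
7. ⟨C=-3; E=∅; A=∅; R=[app :: addL(-3) :: subL(4) :: mulL(1)]⟩
8. ⟨C=(λp. p); E=∅; A=[-3]; R=[addL(-3) :: subL(4) :: mulL(1)]⟩
9. ⟨C=p; E={p↦-3}; A=∅; R=[addL(-3) :: subL(4) :: mulL(1)]⟩
→ final value 10

Answer: 10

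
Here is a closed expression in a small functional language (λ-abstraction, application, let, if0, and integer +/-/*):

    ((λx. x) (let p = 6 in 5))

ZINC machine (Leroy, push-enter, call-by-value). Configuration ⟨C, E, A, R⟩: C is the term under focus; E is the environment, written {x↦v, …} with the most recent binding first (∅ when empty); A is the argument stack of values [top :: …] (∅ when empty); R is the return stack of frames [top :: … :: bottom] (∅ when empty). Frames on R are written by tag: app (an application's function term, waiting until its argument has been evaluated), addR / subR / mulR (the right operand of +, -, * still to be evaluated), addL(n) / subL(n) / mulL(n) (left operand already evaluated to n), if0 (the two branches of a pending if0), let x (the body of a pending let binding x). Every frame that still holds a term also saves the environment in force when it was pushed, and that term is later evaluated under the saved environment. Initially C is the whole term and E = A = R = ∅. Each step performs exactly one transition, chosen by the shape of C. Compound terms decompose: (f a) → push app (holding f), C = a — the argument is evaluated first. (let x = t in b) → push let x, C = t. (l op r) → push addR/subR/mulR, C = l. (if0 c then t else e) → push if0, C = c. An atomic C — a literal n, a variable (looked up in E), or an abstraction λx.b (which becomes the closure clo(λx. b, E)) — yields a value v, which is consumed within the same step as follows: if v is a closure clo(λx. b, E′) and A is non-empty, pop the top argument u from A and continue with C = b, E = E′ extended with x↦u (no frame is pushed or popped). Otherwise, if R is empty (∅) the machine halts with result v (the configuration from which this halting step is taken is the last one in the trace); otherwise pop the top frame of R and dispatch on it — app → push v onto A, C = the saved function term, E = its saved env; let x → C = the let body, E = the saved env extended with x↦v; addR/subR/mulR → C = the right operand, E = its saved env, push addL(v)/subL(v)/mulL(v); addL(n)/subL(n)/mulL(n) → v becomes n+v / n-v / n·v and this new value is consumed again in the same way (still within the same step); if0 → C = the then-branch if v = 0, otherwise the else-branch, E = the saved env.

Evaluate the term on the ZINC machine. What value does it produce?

Answer: 5

Machine steps:
0. <C=((λx. x) (let p = 6 in 5)), E=∅, A=∅, R=∅>
1. <C=(let p = 6 in 5), E=∅, A=∅, R=[app]>
2. <C=6, E=∅, A=∅, R=[let p :: app]>
3. <C=5, E={p↦6}, A=∅, R=[app]>
4. <C=(λx. x), E=∅, A=[5], R=∅>
5. <C=x, E={x↦5}, A=∅, R=∅>
→ final value 5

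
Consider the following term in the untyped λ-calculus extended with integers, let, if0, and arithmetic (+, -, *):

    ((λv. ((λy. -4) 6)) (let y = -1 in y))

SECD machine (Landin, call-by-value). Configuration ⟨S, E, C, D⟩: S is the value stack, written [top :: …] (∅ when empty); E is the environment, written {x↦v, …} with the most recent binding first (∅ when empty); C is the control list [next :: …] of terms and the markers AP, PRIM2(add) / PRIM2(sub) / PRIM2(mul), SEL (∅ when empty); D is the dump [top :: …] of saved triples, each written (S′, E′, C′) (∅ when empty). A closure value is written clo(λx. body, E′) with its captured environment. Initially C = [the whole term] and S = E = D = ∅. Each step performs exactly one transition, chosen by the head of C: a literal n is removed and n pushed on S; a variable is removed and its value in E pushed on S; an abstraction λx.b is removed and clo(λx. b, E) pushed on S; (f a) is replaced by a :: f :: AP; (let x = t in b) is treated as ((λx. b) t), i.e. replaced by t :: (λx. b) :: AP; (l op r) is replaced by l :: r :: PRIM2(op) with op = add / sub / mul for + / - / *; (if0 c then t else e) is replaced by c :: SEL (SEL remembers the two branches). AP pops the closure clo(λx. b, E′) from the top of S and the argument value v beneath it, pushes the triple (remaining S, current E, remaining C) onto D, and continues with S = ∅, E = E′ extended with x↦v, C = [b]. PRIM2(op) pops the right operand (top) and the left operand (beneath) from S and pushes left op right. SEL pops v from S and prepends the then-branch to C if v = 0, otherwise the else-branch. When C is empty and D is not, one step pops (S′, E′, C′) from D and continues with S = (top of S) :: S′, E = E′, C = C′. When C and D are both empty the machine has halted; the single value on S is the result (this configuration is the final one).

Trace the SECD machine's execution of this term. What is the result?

[0] [S=∅ | E=∅ | C=[((λv. ((λy. -4) 6)) (let y = -1 in y))] | D=∅]
[1] [S=∅ | E=∅ | C=[(let y = -1 in y) :: (λv. ((λy. -4) 6)) :: AP] | D=∅]
[2] [S=∅ | E=∅ | C=[-1 :: (λy. y) :: AP :: (λv. ((λy. -4) 6)) :: AP] | D=∅]
[3] [S=[-1] | E=∅ | C=[(λy. y) :: AP :: (λv. ((λy. -4) 6)) :: AP] | D=∅]
[4] [S=[clo(λy. y, ∅) :: -1] | E=∅ | C=[AP :: (λv. ((λy. -4) 6)) :: AP] | D=∅]
[5] [S=∅ | E={y↦-1} | C=[y] | D=[(∅, ∅, [(λv. ((λy. -4) 6)) :: AP])]]
[6] [S=[-1] | E={y↦-1} | C=∅ | D=[(∅, ∅, [(λv. ((λy. -4) 6)) :: AP])]]
[7] [S=[-1] | E=∅ | C=[(λv. ((λy. -4) 6)) :: AP] | D=∅]
[8] [S=[clo(λv. ((λy. -4) 6), ∅) :: -1] | E=∅ | C=[AP] | D=∅]
[9] [S=∅ | E={v↦-1} | C=[((λy. -4) 6)] | D=[(∅, ∅, ∅)]]
[10] [S=∅ | E={v↦-1} | C=[6 :: (λy. -4) :: AP] | D=[(∅, ∅, ∅)]]
[11] [S=[6] | E={v↦-1} | C=[(λy. -4) :: AP] | D=[(∅, ∅, ∅)]]
[12] [S=[clo(λy. -4, {v↦-1}) :: 6] | E={v↦-1} | C=[AP] | D=[(∅, ∅, ∅)]]
[13] [S=∅ | E={y↦6, v↦-1} | C=[-4] | D=[(∅, {v↦-1}, ∅) :: (∅, ∅, ∅)]]
[14] [S=[-4] | E={y↦6, v↦-1} | C=∅ | D=[(∅, {v↦-1}, ∅) :: (∅, ∅, ∅)]]
[15] [S=[-4] | E={v↦-1} | C=∅ | D=[(∅, ∅, ∅)]]
[16] [S=[-4] | E=∅ | C=∅ | D=∅]
→ final value -4

Answer: -4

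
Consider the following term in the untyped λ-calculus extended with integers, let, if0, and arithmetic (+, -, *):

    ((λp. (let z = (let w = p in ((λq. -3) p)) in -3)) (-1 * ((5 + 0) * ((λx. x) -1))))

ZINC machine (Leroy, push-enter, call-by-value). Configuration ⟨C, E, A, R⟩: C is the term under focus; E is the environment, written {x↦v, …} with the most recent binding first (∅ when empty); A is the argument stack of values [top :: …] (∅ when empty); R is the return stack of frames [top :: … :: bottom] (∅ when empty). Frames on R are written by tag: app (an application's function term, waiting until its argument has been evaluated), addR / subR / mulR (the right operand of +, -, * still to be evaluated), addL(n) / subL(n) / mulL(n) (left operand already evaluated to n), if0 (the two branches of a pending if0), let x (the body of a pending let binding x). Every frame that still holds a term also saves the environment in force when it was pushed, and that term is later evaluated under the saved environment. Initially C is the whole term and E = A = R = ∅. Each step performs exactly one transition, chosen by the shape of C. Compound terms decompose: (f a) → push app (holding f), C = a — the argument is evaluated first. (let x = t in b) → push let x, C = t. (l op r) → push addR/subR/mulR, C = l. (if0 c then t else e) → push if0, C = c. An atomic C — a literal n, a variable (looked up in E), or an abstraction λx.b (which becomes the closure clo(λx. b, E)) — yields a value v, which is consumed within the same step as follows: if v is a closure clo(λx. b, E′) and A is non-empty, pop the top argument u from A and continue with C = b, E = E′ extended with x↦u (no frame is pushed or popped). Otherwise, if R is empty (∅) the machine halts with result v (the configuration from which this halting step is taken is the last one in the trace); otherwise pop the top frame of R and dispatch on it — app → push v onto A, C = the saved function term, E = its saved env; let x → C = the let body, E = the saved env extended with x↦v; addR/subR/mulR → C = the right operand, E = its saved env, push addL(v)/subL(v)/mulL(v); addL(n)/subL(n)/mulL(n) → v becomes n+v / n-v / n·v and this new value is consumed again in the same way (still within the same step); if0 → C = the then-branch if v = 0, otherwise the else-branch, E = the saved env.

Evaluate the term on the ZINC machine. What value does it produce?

Answer: -3

Derivation:
[0] <C=((λp. (let z = (let w = p in ((λq. -3) p)) in -3)) (-1 * ((5 + 0) * ((λx. x) -1)))), E=∅, A=∅, R=∅>
[1] <C=(-1 * ((5 + 0) * ((λx. x) -1))), E=∅, A=∅, R=[app]>
[2] <C=-1, E=∅, A=∅, R=[mulR :: app]>
[3] <C=((5 + 0) * ((λx. x) -1)), E=∅, A=∅, R=[mulL(-1) :: app]>
[4] <C=(5 + 0), E=∅, A=∅, R=[mulR :: mulL(-1) :: app]>
[5] <C=5, E=∅, A=∅, R=[addR :: mulR :: mulL(-1) :: app]>
[6] <C=0, E=∅, A=∅, R=[addL(5) :: mulR :: mulL(-1) :: app]>
[7] <C=((λx. x) -1), E=∅, A=∅, R=[mulL(5) :: mulL(-1) :: app]>
[8] <C=-1, E=∅, A=∅, R=[app :: mulL(5) :: mulL(-1) :: app]>
[9] <C=(λx. x), E=∅, A=[-1], R=[mulL(5) :: mulL(-1) :: app]>
[10] <C=x, E={x↦-1}, A=∅, R=[mulL(5) :: mulL(-1) :: app]>
[11] <C=(λp. (let z = (let w = p in ((λq. -3) p)) in -3)), E=∅, A=[5], R=∅>
[12] <C=(let z = (let w = p in ((λq. -3) p)) in -3), E={p↦5}, A=∅, R=∅>
[13] <C=(let w = p in ((λq. -3) p)), E={p↦5}, A=∅, R=[let z]>
[14] <C=p, E={p↦5}, A=∅, R=[let w :: let z]>
[15] <C=((λq. -3) p), E={w↦5, p↦5}, A=∅, R=[let z]>
[16] <C=p, E={w↦5, p↦5}, A=∅, R=[app :: let z]>
[17] <C=(λq. -3), E={w↦5, p↦5}, A=[5], R=[let z]>
[18] <C=-3, E={q↦5, w↦5, p↦5}, A=∅, R=[let z]>
[19] <C=-3, E={z↦-3, p↦5}, A=∅, R=∅>
→ final value -3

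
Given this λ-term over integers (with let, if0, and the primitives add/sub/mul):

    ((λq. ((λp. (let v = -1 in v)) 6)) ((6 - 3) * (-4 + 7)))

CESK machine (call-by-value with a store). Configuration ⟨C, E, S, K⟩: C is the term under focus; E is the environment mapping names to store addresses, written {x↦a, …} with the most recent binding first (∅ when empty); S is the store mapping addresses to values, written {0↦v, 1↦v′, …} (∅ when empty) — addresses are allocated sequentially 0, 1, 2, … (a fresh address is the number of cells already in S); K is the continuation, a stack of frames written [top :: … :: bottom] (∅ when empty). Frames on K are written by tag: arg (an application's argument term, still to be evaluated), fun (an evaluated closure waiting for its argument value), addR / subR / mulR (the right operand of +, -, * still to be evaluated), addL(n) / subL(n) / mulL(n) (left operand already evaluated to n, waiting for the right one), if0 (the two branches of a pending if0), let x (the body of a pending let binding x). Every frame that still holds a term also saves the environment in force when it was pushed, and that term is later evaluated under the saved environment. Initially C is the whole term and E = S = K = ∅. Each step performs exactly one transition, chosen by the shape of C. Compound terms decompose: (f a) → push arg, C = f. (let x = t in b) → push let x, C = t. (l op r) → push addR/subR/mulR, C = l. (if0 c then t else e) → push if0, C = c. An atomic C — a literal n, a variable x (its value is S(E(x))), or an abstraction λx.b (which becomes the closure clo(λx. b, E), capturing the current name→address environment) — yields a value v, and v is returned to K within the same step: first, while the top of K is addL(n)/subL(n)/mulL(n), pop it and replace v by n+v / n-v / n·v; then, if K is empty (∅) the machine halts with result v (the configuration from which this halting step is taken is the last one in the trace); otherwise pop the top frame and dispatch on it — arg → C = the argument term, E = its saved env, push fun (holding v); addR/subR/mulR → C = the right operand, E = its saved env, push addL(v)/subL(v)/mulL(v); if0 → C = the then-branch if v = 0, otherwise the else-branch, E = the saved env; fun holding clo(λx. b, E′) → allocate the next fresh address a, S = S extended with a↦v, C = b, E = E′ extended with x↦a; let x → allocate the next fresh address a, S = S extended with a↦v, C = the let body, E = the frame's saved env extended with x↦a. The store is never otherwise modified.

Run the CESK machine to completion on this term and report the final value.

Answer: -1

Execution trace:
[0] <C=((λq. ((λp. (let v = -1 in v)) 6)) ((6 - 3) * (-4 + 7))), E=∅, S=∅, K=∅>
[1] <C=(λq. ((λp. (let v = -1 in v)) 6)), E=∅, S=∅, K=[arg]>
[2] <C=((6 - 3) * (-4 + 7)), E=∅, S=∅, K=[fun]>
[3] <C=(6 - 3), E=∅, S=∅, K=[mulR :: fun]>
[4] <C=6, E=∅, S=∅, K=[subR :: mulR :: fun]>
[5] <C=3, E=∅, S=∅, K=[subL(6) :: mulR :: fun]>
[6] <C=(-4 + 7), E=∅, S=∅, K=[mulL(3) :: fun]>
[7] <C=-4, E=∅, S=∅, K=[addR :: mulL(3) :: fun]>
[8] <C=7, E=∅, S=∅, K=[addL(-4) :: mulL(3) :: fun]>
[9] <C=((λp. (let v = -1 in v)) 6), E={q↦0}, S={0↦9}, K=∅>
[10] <C=(λp. (let v = -1 in v)), E={q↦0}, S={0↦9}, K=[arg]>
[11] <C=6, E={q↦0}, S={0↦9}, K=[fun]>
[12] <C=(let v = -1 in v), E={p↦1, q↦0}, S={0↦9, 1↦6}, K=∅>
[13] <C=-1, E={p↦1, q↦0}, S={0↦9, 1↦6}, K=[let v]>
[14] <C=v, E={v↦2, p↦1, q↦0}, S={0↦9, 1↦6, 2↦-1}, K=∅>
→ final value -1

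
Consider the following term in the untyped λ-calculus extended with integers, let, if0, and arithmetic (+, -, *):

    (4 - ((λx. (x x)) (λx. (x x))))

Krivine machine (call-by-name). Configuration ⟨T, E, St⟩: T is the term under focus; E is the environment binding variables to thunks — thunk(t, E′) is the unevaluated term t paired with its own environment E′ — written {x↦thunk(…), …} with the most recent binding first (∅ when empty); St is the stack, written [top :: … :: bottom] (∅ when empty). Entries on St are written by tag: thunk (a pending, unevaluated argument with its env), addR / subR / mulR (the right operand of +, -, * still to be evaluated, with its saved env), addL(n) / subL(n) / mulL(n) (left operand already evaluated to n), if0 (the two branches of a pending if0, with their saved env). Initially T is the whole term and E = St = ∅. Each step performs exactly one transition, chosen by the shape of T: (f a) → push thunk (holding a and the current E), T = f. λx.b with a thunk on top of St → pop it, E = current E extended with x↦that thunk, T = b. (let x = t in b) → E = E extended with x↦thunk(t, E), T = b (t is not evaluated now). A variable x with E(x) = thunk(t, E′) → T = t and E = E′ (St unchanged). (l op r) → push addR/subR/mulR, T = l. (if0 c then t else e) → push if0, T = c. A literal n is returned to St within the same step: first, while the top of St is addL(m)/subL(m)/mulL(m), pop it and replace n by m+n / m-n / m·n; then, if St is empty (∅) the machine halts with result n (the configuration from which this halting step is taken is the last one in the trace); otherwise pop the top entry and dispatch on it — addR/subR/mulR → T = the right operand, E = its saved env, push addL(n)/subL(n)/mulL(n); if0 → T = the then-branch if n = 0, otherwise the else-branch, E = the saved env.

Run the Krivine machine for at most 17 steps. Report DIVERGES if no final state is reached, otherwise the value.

t=0: <T=(4 - ((λx. (x x)) (λx. (x x)))), E=∅, St=∅>
t=1: <T=4, E=∅, St=[subR]>
t=2: <T=((λx. (x x)) (λx. (x x))), E=∅, St=[subL(4)]>
t=3: <T=(λx. (x x)), E=∅, St=[thunk :: subL(4)]>
t=4: <T=(x x), E={x↦thunk((λx. (x x)), ∅)}, St=[subL(4)]>
t=5: <T=x, E={x↦thunk((λx. (x x)), ∅)}, St=[thunk :: subL(4)]>
t=6: <T=(λx. (x x)), E=∅, St=[thunk :: subL(4)]>
t=7: <T=(x x), E={x↦thunk(x, {x↦thunk((λx. (x x)), ∅)})}, St=[subL(4)]>
t=8: <T=x, E={x↦thunk(x, {x↦thunk((λx. (x x)), ∅)})}, St=[thunk :: subL(4)]>
t=9: <T=x, E={x↦thunk((λx. (x x)), ∅)}, St=[thunk :: subL(4)]>
t=10: <T=(λx. (x x)), E=∅, St=[thunk :: subL(4)]>
t=11: <T=(x x), E={x↦thunk(x, {x↦thunk(x, {x↦thunk((λx. (x x)), ∅)})})}, St=[subL(4)]>
t=12: <T=x, E={x↦thunk(x, {x↦thunk(x, {x↦thunk((λx. (x x)), ∅)})})}, St=[thunk :: subL(4)]>
t=13: <T=x, E={x↦thunk(x, {x↦thunk((λx. (x x)), ∅)})}, St=[thunk :: subL(4)]>
t=14: <T=x, E={x↦thunk((λx. (x x)), ∅)}, St=[thunk :: subL(4)]>
t=15: <T=(λx. (x x)), E=∅, St=[thunk :: subL(4)]>
t=16: <T=(x x), E={x↦thunk(x, {x↦thunk(x, {x↦thunk(x, {x↦thunk((λx. (x x)), ∅)})})})}, St=[subL(4)]>
t=17: <T=x, E={x↦thunk(x, {x↦thunk(x, {x↦thunk(x, {x↦thunk((λx. (x x)), ∅)})})})}, St=[thunk :: subL(4)]>
→ 17 transitions taken and the configuration is still not final: no result within 17 steps

Answer: DIVERGES (no final state within 17 steps)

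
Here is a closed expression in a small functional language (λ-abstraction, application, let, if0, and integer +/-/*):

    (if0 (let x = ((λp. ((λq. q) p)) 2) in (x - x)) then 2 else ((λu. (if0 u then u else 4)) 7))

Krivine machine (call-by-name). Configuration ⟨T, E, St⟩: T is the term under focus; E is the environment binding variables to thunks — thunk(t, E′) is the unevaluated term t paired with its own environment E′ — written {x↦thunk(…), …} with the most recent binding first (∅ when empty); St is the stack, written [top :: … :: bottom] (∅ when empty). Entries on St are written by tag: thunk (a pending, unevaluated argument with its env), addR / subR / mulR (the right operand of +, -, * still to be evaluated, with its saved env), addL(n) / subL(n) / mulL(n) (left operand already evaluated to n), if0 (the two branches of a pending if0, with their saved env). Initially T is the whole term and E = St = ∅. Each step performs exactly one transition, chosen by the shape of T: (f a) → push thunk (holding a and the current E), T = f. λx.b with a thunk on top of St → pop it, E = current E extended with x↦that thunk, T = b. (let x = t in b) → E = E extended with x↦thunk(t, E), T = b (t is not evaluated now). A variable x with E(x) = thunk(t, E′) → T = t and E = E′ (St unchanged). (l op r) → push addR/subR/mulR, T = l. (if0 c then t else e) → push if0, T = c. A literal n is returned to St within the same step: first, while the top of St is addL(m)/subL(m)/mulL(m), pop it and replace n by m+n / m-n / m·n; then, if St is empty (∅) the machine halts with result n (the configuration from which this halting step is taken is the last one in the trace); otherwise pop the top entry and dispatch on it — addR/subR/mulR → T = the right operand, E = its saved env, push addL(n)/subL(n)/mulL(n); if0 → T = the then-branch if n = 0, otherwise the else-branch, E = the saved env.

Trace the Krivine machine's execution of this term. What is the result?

t=0: ⟨T=(if0 (let x = ((λp. ((λq. q) p)) 2) in (x - x)) then 2 else ((λu. (if0 u then u else 4)) 7)); E=∅; St=∅⟩
t=1: ⟨T=(let x = ((λp. ((λq. q) p)) 2) in (x - x)); E=∅; St=[if0]⟩
t=2: ⟨T=(x - x); E={x↦thunk(((λp. ((λq. q) p)) 2), ∅)}; St=[if0]⟩
t=3: ⟨T=x; E={x↦thunk(((λp. ((λq. q) p)) 2), ∅)}; St=[subR :: if0]⟩
t=4: ⟨T=((λp. ((λq. q) p)) 2); E=∅; St=[subR :: if0]⟩
t=5: ⟨T=(λp. ((λq. q) p)); E=∅; St=[thunk :: subR :: if0]⟩
t=6: ⟨T=((λq. q) p); E={p↦thunk(2, ∅)}; St=[subR :: if0]⟩
t=7: ⟨T=(λq. q); E={p↦thunk(2, ∅)}; St=[thunk :: subR :: if0]⟩
t=8: ⟨T=q; E={q↦thunk(p, {p↦thunk(2, ∅)}), p↦thunk(2, ∅)}; St=[subR :: if0]⟩
t=9: ⟨T=p; E={p↦thunk(2, ∅)}; St=[subR :: if0]⟩
t=10: ⟨T=2; E=∅; St=[subR :: if0]⟩
t=11: ⟨T=x; E={x↦thunk(((λp. ((λq. q) p)) 2), ∅)}; St=[subL(2) :: if0]⟩
t=12: ⟨T=((λp. ((λq. q) p)) 2); E=∅; St=[subL(2) :: if0]⟩
t=13: ⟨T=(λp. ((λq. q) p)); E=∅; St=[thunk :: subL(2) :: if0]⟩
t=14: ⟨T=((λq. q) p); E={p↦thunk(2, ∅)}; St=[subL(2) :: if0]⟩
t=15: ⟨T=(λq. q); E={p↦thunk(2, ∅)}; St=[thunk :: subL(2) :: if0]⟩
t=16: ⟨T=q; E={q↦thunk(p, {p↦thunk(2, ∅)}), p↦thunk(2, ∅)}; St=[subL(2) :: if0]⟩
t=17: ⟨T=p; E={p↦thunk(2, ∅)}; St=[subL(2) :: if0]⟩
t=18: ⟨T=2; E=∅; St=[subL(2) :: if0]⟩
t=19: ⟨T=2; E=∅; St=∅⟩
→ final value 2

Answer: 2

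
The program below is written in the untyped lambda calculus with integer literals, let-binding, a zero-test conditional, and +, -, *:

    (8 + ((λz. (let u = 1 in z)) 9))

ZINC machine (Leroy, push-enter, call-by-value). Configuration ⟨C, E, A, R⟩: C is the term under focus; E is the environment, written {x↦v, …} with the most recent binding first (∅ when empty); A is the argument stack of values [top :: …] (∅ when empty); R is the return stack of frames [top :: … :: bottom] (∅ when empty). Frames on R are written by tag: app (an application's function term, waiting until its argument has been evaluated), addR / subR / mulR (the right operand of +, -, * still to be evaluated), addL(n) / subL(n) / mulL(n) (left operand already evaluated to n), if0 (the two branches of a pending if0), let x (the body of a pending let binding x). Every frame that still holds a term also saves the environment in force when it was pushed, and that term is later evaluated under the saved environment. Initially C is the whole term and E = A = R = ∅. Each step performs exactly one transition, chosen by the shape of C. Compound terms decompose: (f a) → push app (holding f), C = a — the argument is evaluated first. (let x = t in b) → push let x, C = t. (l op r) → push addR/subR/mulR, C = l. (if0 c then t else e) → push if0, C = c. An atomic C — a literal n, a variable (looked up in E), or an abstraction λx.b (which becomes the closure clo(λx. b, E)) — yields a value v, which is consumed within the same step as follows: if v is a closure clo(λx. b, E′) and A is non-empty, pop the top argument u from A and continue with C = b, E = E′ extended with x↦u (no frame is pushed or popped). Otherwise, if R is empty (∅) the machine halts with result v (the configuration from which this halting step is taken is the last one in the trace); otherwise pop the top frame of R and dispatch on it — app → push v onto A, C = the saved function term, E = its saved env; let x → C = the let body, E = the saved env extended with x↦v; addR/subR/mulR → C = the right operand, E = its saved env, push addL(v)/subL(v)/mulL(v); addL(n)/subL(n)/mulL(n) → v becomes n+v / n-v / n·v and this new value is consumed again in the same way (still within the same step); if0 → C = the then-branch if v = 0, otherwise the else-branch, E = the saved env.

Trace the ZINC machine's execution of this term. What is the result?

0. ⟨C=(8 + ((λz. (let u = 1 in z)) 9)); E=∅; A=∅; R=∅⟩
1. ⟨C=8; E=∅; A=∅; R=[addR]⟩
2. ⟨C=((λz. (let u = 1 in z)) 9); E=∅; A=∅; R=[addL(8)]⟩
3. ⟨C=9; E=∅; A=∅; R=[app :: addL(8)]⟩
4. ⟨C=(λz. (let u = 1 in z)); E=∅; A=[9]; R=[addL(8)]⟩
5. ⟨C=(let u = 1 in z); E={z↦9}; A=∅; R=[addL(8)]⟩
6. ⟨C=1; E={z↦9}; A=∅; R=[let u :: addL(8)]⟩
7. ⟨C=z; E={u↦1, z↦9}; A=∅; R=[addL(8)]⟩
→ final value 17

Answer: 17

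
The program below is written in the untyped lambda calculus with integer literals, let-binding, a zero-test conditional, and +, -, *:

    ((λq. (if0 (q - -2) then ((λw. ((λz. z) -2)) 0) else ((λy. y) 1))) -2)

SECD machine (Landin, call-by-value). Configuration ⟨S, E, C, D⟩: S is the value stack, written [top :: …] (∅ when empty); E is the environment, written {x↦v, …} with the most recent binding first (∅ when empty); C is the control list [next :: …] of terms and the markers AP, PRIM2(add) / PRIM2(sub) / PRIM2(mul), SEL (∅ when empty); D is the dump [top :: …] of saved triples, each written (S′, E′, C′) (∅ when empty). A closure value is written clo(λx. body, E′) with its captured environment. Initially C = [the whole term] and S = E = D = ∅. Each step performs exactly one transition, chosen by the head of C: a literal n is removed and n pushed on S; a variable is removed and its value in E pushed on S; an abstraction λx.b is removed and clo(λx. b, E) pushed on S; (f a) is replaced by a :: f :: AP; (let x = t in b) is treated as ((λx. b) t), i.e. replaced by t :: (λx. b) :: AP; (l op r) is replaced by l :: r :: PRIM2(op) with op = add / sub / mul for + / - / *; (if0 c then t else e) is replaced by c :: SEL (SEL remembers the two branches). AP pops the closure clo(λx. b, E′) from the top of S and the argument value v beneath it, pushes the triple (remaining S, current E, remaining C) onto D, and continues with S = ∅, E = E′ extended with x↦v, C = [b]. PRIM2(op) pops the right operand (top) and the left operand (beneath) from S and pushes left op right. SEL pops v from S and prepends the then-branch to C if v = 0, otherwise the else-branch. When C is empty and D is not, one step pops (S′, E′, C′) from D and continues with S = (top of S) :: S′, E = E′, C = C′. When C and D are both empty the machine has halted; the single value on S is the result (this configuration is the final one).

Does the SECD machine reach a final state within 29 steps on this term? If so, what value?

0. [S=∅ | E=∅ | C=[((λq. (if0 (q - -2) then ((λw. ((λz. z) -2)) 0) else ((λy. y) 1))) -2)] | D=∅]
1. [S=∅ | E=∅ | C=[-2 :: (λq. (if0 (q - -2) then ((λw. ((λz. z) -2)) 0) else ((λy. y) 1))) :: AP] | D=∅]
2. [S=[-2] | E=∅ | C=[(λq. (if0 (q - -2) then ((λw. ((λz. z) -2)) 0) else ((λy. y) 1))) :: AP] | D=∅]
3. [S=[clo(λq. (if0 (q - -2) then ((λw. ((λz. z) -2)) 0) else ((λy. y) 1)), ∅) :: -2] | E=∅ | C=[AP] | D=∅]
4. [S=∅ | E={q↦-2} | C=[(if0 (q - -2) then ((λw. ((λz. z) -2)) 0) else ((λy. y) 1))] | D=[(∅, ∅, ∅)]]
5. [S=∅ | E={q↦-2} | C=[(q - -2) :: SEL] | D=[(∅, ∅, ∅)]]
6. [S=∅ | E={q↦-2} | C=[q :: -2 :: PRIM2(sub) :: SEL] | D=[(∅, ∅, ∅)]]
7. [S=[-2] | E={q↦-2} | C=[-2 :: PRIM2(sub) :: SEL] | D=[(∅, ∅, ∅)]]
8. [S=[-2 :: -2] | E={q↦-2} | C=[PRIM2(sub) :: SEL] | D=[(∅, ∅, ∅)]]
9. [S=[0] | E={q↦-2} | C=[SEL] | D=[(∅, ∅, ∅)]]
10. [S=∅ | E={q↦-2} | C=[((λw. ((λz. z) -2)) 0)] | D=[(∅, ∅, ∅)]]
11. [S=∅ | E={q↦-2} | C=[0 :: (λw. ((λz. z) -2)) :: AP] | D=[(∅, ∅, ∅)]]
12. [S=[0] | E={q↦-2} | C=[(λw. ((λz. z) -2)) :: AP] | D=[(∅, ∅, ∅)]]
13. [S=[clo(λw. ((λz. z) -2), {q↦-2}) :: 0] | E={q↦-2} | C=[AP] | D=[(∅, ∅, ∅)]]
14. [S=∅ | E={w↦0, q↦-2} | C=[((λz. z) -2)] | D=[(∅, {q↦-2}, ∅) :: (∅, ∅, ∅)]]
15. [S=∅ | E={w↦0, q↦-2} | C=[-2 :: (λz. z) :: AP] | D=[(∅, {q↦-2}, ∅) :: (∅, ∅, ∅)]]
16. [S=[-2] | E={w↦0, q↦-2} | C=[(λz. z) :: AP] | D=[(∅, {q↦-2}, ∅) :: (∅, ∅, ∅)]]
17. [S=[clo(λz. z, {w↦0, q↦-2}) :: -2] | E={w↦0, q↦-2} | C=[AP] | D=[(∅, {q↦-2}, ∅) :: (∅, ∅, ∅)]]
18. [S=∅ | E={z↦-2, w↦0, q↦-2} | C=[z] | D=[(∅, {w↦0, q↦-2}, ∅) :: (∅, {q↦-2}, ∅) :: (∅, ∅, ∅)]]
19. [S=[-2] | E={z↦-2, w↦0, q↦-2} | C=∅ | D=[(∅, {w↦0, q↦-2}, ∅) :: (∅, {q↦-2}, ∅) :: (∅, ∅, ∅)]]
20. [S=[-2] | E={w↦0, q↦-2} | C=∅ | D=[(∅, {q↦-2}, ∅) :: (∅, ∅, ∅)]]
21. [S=[-2] | E={q↦-2} | C=∅ | D=[(∅, ∅, ∅)]]
22. [S=[-2] | E=∅ | C=∅ | D=∅]
→ final value -2

Answer: -2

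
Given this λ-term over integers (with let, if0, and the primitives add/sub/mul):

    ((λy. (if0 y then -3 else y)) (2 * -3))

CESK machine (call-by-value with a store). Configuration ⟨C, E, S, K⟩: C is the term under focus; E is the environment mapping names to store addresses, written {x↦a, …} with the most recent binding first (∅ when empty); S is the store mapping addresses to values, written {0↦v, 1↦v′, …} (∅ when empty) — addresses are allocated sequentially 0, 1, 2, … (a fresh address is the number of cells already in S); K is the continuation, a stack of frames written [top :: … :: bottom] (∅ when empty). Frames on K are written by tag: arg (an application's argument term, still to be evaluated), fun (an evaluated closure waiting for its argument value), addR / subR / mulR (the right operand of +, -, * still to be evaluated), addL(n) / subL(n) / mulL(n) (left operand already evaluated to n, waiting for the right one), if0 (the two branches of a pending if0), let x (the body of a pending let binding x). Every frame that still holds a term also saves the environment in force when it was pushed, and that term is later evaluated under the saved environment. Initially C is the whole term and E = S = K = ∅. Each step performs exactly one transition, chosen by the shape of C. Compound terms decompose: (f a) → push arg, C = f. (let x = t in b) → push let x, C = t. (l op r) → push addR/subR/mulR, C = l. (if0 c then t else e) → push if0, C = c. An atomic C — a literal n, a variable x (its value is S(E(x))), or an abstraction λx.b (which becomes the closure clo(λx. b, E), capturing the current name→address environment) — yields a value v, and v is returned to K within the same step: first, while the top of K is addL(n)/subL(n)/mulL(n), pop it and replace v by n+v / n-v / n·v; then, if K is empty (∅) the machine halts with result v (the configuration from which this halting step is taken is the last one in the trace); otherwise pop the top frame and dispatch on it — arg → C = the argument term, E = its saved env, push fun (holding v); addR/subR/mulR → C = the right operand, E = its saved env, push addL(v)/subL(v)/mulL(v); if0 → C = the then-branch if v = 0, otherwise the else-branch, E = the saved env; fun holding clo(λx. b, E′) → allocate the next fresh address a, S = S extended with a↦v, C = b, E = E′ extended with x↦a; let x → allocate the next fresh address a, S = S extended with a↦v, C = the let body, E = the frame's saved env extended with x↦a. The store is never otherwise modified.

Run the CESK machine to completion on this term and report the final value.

Answer: -6

Machine steps:
0. ⟨C=((λy. (if0 y then -3 else y)) (2 * -3)); E=∅; S=∅; K=∅⟩
1. ⟨C=(λy. (if0 y then -3 else y)); E=∅; S=∅; K=[arg]⟩
2. ⟨C=(2 * -3); E=∅; S=∅; K=[fun]⟩
3. ⟨C=2; E=∅; S=∅; K=[mulR :: fun]⟩
4. ⟨C=-3; E=∅; S=∅; K=[mulL(2) :: fun]⟩
5. ⟨C=(if0 y then -3 else y); E={y↦0}; S={0↦-6}; K=∅⟩
6. ⟨C=y; E={y↦0}; S={0↦-6}; K=[if0]⟩
7. ⟨C=y; E={y↦0}; S={0↦-6}; K=∅⟩
→ final value -6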